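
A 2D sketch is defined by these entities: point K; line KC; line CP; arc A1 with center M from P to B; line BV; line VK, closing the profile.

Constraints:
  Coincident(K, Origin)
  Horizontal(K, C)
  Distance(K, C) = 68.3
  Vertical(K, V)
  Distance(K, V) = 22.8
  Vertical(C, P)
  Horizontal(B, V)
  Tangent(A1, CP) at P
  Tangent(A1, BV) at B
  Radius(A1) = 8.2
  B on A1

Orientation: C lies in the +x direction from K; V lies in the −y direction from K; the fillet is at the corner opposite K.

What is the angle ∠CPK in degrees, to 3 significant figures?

77.9°

K is at the origin; KC is horizontal with |KC| = 68.3 and C on the +x side, so C = (68.3, 0.00). KV is vertical with |KV| = 22.8 and V on the −y side, so V = (0.00, -22.8). The virtual corner opposite K is at (68.3, -22.8). The tangent condition forces MP to be normal to CP and the tangent condition forces MB to be normal to BV, with radius 8.2, so the center M sits 8.2 in from both sides at M = (60.1, -14.6). That places the tangent points at P = (68.3, -14.6) on CP and B = (60.1, -22.8) on BV. Then cos ∠CPK = PC·PK / (|PC||PK|), giving 77.9°.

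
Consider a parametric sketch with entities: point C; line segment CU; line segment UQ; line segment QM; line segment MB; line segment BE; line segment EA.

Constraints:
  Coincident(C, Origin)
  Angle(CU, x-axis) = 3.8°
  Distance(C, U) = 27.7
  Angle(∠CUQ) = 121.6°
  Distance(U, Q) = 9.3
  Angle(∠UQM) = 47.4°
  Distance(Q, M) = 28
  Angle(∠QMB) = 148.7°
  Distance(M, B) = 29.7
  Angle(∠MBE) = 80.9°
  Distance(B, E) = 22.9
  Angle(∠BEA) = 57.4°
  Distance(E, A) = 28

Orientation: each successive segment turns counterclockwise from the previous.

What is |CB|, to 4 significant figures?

24.25

C is at the origin; CU runs at 3.8° with length 27.7, so U = (27.64, 1.836). ∠CUQ = 121.6° gives UQ at 62.20° from the x-axis; with |UQ| = 9.3, Q = (31.98, 10.06). ∠UQM = 47.4° gives QM at -165.2° from the x-axis; with |QM| = 28.0, M = (4.905, 2.910). ∠QMB = 148.7° gives MB at -133.9° from the x-axis; with |MB| = 29.7, B = (-15.69, -18.49). Then |CB| = |B − C| = 24.25.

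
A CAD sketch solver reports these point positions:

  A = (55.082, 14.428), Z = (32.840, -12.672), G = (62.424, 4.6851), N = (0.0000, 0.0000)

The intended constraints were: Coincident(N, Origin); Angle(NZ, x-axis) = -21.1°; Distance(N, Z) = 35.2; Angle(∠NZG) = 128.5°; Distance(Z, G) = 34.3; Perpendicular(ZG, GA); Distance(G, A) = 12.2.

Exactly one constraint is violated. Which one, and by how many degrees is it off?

Perpendicular(ZG, GA) — off by 6.60°.

N = (0.00, 0.00) ✓; NZ at -21.10° ✓; |NZ| = 35.20 ✓; ∠NZG = 128.5° ✓; |ZG| = 34.30 ✓; ∠(ZG, GA) = 96.60° ✗; |GA| = 12.20 ✓.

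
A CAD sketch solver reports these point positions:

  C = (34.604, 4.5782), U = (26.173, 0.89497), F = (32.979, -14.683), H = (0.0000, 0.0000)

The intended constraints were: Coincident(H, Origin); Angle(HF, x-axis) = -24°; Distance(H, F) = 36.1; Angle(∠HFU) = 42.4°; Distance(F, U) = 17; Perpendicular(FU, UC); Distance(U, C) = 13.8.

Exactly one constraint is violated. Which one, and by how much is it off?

Distance(U, C) = 13.8 — off by 4.60.

H = (0.00, 0.00) ✓; HF at -24.00° ✓; |HF| = 36.10 ✓; ∠HFU = 42.40° ✓; |FU| = 17.00 ✓; ∠(FU, UC) = 90.00° ✓; |UC| = 9.200 ✗.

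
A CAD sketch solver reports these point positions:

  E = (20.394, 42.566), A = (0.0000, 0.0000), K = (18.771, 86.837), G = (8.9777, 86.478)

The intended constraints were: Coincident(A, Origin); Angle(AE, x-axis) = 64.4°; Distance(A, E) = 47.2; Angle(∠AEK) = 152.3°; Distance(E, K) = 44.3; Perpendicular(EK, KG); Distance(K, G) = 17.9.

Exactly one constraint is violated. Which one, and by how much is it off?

Distance(K, G) = 17.9 — off by 8.10.

A = (0.00, 0.00) ✓; AE at 64.40° ✓; |AE| = 47.20 ✓; ∠AEK = 152.3° ✓; |EK| = 44.30 ✓; ∠(EK, KG) = 90.00° ✓; |KG| = 9.800 ✗.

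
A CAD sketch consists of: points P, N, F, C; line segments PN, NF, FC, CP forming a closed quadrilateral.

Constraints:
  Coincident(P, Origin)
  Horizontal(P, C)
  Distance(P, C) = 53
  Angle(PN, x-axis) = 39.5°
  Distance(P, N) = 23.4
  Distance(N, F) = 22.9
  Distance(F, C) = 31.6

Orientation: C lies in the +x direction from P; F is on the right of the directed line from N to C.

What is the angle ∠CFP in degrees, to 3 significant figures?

147°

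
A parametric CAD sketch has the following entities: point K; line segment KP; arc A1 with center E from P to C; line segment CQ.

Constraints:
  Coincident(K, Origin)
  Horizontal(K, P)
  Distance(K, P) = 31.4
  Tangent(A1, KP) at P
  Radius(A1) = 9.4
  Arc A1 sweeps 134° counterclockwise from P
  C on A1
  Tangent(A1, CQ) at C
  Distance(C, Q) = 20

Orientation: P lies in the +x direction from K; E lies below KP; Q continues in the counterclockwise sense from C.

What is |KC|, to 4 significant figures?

29.34

K is at the origin; KP is horizontal with |KP| = 31.4 and P on the +x side, so P = (31.40, 0.000). Tangency of A1 to KP means the radius EP is perpendicular to KP, so E = P + (0, -9.4) = (31.40, -9.400). On A1, P sits at bearing 90° from E; a 134° counterclockwise sweep puts C at bearing 224°, so C = E + 9.4·(cos 224°, sin 224°) = (24.64, -15.93). Then |KC| = |C − K| = 29.34.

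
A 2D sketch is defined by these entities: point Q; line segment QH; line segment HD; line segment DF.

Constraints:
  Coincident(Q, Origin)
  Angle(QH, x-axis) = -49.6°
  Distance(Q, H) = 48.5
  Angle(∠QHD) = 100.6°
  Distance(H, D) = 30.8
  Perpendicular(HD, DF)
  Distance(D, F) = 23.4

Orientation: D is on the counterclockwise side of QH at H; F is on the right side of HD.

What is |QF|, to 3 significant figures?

81.4

Q is at the origin; QH runs at -49.6° with length 48.5, so H = 48.5·(cos -49.6°, sin -49.6°) = (31.4, -36.9). ∠QHD = 100.6°, so HD runs at -49.6° + (180° − 100.6°) = 29.8° from the x-axis; with |HD| = 30.8, D = H + 30.8·(cos 29.8°, sin 29.8°) = (58.2, -21.6). HD is perpendicular to DF; with |DF| = 23.4 on the right of HD, F = D + 23.4·(0.497, -0.868) = (69.8, -41.9). Then |QF| = |F − Q| = 81.4.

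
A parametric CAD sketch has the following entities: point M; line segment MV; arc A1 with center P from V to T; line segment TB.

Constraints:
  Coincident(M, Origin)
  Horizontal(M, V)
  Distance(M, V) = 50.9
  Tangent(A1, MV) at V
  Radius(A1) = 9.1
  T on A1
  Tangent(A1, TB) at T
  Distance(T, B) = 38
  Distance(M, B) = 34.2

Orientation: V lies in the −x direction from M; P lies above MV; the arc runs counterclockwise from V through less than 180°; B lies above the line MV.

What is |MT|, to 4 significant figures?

44.57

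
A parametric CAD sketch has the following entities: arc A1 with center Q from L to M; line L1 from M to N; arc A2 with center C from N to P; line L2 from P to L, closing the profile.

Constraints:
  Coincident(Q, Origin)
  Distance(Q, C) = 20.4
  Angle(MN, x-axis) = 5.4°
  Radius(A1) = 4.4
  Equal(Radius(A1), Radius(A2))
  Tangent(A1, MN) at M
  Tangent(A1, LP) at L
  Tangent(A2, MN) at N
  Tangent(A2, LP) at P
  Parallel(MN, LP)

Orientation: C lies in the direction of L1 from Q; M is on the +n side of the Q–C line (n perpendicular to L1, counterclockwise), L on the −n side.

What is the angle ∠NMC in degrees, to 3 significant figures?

12.2°

The slot axis is L1's direction at 5.4°, so u = (cos 5.4°, sin 5.4°) = (0.996, 0.0941) and n = (−sin 5.4°, cos 5.4°) = (-0.0941, 0.996). Q is at the origin and C lies 20.4 along u from Q, so C = 20.4·u = (20.3, 1.92). Tangency of A1 to both parallel lines with radius 4.4 puts M and L at Q ± 4.4·n: M = (-0.414, 4.38), L = (0.414, -4.38). Equal radii place N and P the same way about C: N = C + 4.4·n = (19.9, 6.30), P = C − 4.4·n = (20.7, -2.46). Then cos ∠NMC = MN·MC / (|MN||MC|), giving 12.2°.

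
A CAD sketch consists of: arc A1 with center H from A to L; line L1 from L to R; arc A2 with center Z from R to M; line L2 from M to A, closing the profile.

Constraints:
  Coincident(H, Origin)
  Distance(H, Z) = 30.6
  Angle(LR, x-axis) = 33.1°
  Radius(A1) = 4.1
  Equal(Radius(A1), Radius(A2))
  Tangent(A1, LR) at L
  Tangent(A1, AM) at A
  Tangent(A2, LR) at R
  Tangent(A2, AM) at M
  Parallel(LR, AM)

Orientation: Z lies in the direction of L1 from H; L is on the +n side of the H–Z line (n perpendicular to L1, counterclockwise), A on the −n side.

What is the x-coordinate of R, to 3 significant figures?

23.4

The slot axis is L1's direction at 33.1°, so u = (cos 33.1°, sin 33.1°) = (0.838, 0.546) and n = (−sin 33.1°, cos 33.1°) = (-0.546, 0.838). H is at the origin and Z lies 30.6 along u from H, so Z = 30.6·u = (25.6, 16.7). Tangency of A1 to both parallel lines with radius 4.1 puts L and A at H ± 4.1·n: L = (-2.24, 3.43), A = (2.24, -3.43). Equal radii place R and M the same way about Z: R = Z + 4.1·n = (23.4, 20.1), M = Z − 4.1·n = (27.9, 13.3). So R.x = 23.4.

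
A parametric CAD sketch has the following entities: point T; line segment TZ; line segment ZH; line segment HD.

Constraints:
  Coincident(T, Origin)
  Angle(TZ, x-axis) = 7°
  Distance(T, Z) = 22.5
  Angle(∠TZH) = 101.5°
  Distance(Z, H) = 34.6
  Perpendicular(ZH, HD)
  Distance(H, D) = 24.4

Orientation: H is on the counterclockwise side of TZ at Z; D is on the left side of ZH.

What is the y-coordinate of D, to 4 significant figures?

39.15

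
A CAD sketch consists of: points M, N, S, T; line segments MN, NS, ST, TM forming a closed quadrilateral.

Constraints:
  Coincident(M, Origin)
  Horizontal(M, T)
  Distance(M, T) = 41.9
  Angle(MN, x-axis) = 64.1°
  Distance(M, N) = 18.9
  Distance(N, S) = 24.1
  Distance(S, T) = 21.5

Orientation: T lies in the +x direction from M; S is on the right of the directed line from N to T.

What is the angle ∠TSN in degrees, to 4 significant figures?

111.4°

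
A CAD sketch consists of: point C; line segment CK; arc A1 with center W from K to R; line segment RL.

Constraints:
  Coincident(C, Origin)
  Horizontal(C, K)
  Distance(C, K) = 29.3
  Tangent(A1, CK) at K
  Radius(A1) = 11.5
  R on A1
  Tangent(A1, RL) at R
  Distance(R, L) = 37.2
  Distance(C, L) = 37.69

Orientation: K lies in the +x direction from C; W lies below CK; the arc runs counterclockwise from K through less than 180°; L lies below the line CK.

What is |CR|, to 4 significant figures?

20.20

Checks: |WK| = 11.50 ✓; |WR| = 11.50 ✓; ∠(WR, RL) = 90.00° ✓; |RL| = 37.20 ✓; |CL| = 37.69 ✓.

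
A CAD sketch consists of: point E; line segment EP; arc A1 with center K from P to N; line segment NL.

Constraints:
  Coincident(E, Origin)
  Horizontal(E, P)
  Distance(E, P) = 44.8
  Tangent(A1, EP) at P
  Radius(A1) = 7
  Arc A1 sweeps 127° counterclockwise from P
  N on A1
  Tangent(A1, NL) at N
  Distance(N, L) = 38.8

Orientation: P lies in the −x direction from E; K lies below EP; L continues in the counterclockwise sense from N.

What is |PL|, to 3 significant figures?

45.8

E is at the origin; EP is horizontal with |EP| = 44.8 and P on the −x side, so P = (-44.8, 0.00). The tangent condition forces KP to be normal to EP, so K = P + (0, -7) = (-44.8, -7.00). On A1, P sits at bearing 90° from K; a 127° counterclockwise sweep puts N at bearing 217°, so N = K + 7.0·(cos 217°, sin 217°) = (-50.4, -11.2). A1 meets NL tangentially, so KN is at right angles to NL, so NL runs along (−sin 217°, cos 217°); with |NL| = 38.8, L = (-27.0, -42.2). Then |PL| = |L − P| = 45.8.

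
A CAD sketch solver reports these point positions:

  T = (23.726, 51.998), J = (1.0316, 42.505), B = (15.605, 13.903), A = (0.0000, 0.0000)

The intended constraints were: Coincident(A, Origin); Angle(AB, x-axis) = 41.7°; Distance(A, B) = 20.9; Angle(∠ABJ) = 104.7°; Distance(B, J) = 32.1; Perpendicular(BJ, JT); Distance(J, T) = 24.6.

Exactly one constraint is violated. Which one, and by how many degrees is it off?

Perpendicular(BJ, JT) — off by 4.30°.

A = (0.00, 0.00) ✓; AB at 41.70° ✓; |AB| = 20.90 ✓; ∠ABJ = 104.7° ✓; |BJ| = 32.10 ✓; ∠(BJ, JT) = 94.30° ✗; |JT| = 24.60 ✓.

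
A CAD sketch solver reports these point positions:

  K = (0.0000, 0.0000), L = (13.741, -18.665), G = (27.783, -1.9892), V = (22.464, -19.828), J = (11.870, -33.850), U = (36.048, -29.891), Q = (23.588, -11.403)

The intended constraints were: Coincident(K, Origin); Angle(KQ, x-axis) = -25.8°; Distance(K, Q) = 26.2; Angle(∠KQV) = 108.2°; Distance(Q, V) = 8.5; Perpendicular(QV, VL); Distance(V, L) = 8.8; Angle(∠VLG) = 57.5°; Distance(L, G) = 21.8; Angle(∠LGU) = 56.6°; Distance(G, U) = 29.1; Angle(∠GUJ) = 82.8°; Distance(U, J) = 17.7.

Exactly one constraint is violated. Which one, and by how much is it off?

Distance(U, J) = 17.7 — off by 6.80.

K = (0.00, 0.00) ✓; KQ at -25.80° ✓; |KQ| = 26.20 ✓; ∠KQV = 108.2° ✓; |QV| = 8.500 ✓; ∠(QV, VL) = 90.00° ✓; |VL| = 8.800 ✓; ∠VLG = 57.49° ✓; |LG| = 21.80 ✓; ∠LGU = 56.60° ✓; |GU| = 29.10 ✓; ∠GUJ = 82.80° ✓; |UJ| = 24.50 ✗.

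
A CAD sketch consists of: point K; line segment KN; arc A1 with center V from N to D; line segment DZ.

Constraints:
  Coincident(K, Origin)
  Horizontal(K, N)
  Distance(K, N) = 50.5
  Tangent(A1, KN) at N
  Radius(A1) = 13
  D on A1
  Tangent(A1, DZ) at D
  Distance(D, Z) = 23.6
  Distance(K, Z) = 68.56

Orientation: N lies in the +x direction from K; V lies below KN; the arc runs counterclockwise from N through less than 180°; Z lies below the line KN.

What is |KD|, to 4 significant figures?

46.02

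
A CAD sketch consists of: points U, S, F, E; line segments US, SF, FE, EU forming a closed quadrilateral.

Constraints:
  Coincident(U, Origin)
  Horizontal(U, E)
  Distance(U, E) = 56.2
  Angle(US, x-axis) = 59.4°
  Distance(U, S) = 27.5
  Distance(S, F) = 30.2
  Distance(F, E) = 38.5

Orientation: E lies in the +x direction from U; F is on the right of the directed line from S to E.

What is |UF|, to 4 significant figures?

19.25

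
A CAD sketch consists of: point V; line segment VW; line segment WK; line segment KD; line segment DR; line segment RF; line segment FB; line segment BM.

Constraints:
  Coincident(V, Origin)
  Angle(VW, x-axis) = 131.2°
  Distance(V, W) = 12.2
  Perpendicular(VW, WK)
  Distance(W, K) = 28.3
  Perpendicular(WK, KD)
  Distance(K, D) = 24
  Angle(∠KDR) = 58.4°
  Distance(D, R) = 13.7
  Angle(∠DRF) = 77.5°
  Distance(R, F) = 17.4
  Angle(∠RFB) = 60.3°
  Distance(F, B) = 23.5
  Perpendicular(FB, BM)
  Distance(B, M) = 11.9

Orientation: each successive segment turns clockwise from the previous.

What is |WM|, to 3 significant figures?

38.5

V is at the origin; VW runs at 131.2° with length 12.2, so W = (-8.04, 9.18). VW ⟂ WK, so WK runs at 41.2°; with |WK| = 28.3, K = (13.3, 27.8). WK ⟂ KD, so KD runs at -48.8°; with |KD| = 24.0, D = (29.1, 9.76). ∠KDR = 58.4° gives DR at -170° from the x-axis; with |DR| = 13.7, R = (15.6, 7.48). ∠DRF = 77.5° gives RF at 87.1° from the x-axis; with |RF| = 17.4, F = (16.4, 24.9). ∠RFB = 60.3° gives FB at -32.6° from the x-axis; with |FB| = 23.5, B = (36.2, 12.2). FB ⟂ BM, so BM runs at -123°; with |BM| = 11.9, M = (29.8, 2.17). Then |WM| = |M − W| = 38.5.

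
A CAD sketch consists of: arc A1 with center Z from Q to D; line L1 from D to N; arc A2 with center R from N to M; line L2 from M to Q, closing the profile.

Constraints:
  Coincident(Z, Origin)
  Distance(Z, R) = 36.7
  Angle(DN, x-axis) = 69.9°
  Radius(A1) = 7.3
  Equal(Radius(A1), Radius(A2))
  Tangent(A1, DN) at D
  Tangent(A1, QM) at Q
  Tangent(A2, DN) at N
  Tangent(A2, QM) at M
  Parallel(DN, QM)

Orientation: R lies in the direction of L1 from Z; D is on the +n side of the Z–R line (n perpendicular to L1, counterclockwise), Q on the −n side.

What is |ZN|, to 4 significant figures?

37.42

The slot axis is L1's direction at 69.9°, so u = (cos 69.9°, sin 69.9°) = (0.3437, 0.9391) and n = (−sin 69.9°, cos 69.9°) = (-0.9391, 0.3437). Z is at the origin and R lies 36.7 along u from Z, so R = 36.7·u = (12.61, 34.46). Tangency of A1 to both parallel lines with radius 7.3 puts D and Q at Z ± 7.3·n: D = (-6.855, 2.509), Q = (6.855, -2.509). Equal radii place N and M the same way about R: N = R + 7.3·n = (5.757, 36.97), M = R − 7.3·n = (19.47, 31.96). Then |ZN| = |N − Z| = 37.42.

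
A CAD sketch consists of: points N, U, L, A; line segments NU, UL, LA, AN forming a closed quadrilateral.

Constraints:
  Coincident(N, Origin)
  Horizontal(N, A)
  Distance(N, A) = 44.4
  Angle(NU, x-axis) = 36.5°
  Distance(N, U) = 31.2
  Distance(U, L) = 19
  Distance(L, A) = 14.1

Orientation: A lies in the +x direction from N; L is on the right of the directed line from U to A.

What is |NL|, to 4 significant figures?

30.30

N is at the origin; N and A share the same y with |NA| = 44.4 and A in +x, so A = (44.4, 0). NU runs at 36.5° with |NU| = 31.2, so U = (25.08, 18.56). L is determined by |UL| = 19.0 and |LA| = 14.1 together: it lies at the intersection of circle(U, 19.0) and circle(A, 14.1). With |UA| = 26.79, the foot of the radical line on UA is 16.42 from U and the perpendicular offset is √(19.0² − 16.42²) = 9.556. Taking the right-of-UA solution: L = (30.30, 0.2904).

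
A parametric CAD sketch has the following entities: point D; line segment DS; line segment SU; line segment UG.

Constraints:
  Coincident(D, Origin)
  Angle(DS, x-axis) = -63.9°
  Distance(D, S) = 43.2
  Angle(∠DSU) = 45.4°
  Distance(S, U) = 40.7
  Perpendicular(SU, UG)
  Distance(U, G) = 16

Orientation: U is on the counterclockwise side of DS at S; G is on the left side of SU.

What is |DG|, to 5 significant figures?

18.037

D is at the origin; DS runs at -63.9° with length 43.2, so S = 43.2·(cos -63.9°, sin -63.9°) = (19.005, -38.795). ∠DSU = 45.4°, so SU runs at -63.9° + (180° − 45.4°) = 70.700° from the x-axis; with |SU| = 40.7, U = S + 40.7·(cos 70.700°, sin 70.700°) = (32.457, -0.38209). SU ⟂ UG; with |UG| = 16.0 on the left of SU, G = U + 16.0·(-0.94380, 0.33051) = (17.356, 4.9061). Then |DG| = |G − D| = 18.037.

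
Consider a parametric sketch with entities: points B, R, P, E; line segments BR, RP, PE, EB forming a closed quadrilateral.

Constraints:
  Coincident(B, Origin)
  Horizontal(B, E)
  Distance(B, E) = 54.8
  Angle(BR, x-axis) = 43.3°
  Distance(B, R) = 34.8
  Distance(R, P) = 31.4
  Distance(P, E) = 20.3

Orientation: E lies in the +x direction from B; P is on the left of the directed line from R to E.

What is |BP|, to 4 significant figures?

60.03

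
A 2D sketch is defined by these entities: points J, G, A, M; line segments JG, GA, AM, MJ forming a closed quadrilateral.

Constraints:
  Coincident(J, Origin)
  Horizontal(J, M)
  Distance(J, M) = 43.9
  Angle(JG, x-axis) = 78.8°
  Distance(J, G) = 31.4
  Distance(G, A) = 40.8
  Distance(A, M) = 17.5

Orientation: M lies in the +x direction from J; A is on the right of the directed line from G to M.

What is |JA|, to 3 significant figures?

27.3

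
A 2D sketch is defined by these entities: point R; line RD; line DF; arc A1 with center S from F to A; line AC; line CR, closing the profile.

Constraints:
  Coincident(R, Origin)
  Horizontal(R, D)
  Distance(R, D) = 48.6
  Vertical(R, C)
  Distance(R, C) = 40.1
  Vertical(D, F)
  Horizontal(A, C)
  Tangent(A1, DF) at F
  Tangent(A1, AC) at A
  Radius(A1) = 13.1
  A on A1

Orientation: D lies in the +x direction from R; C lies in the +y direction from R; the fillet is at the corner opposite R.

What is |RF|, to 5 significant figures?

55.596

R is at the origin; RD is horizontal with |RD| = 48.6 and D on the +x side, so D = (48.600, 0.0000). RC is vertical with |RC| = 40.1 and C on the +y side, so C = (0.0000, 40.100). The virtual corner opposite R is at (48.600, 40.100). Tangency of A1 to DF means the radius SF is perpendicular to DF and since A1 is tangent to AC there, SA ⟂ AC, with radius 13.1, so the center S sits 13.1 in from both sides at S = (35.500, 27.000). That places the tangent points at F = (48.600, 27.000) on DF and A = (35.500, 40.100) on AC. Then |RF| = |F − R| = 55.596.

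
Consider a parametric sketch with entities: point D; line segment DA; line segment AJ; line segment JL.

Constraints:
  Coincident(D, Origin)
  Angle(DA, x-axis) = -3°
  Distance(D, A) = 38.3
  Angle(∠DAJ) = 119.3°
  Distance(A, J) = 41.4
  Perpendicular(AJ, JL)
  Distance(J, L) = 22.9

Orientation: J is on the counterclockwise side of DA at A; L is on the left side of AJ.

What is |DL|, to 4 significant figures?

61.05

∠DAJ = 119.3°, so AJ runs at -3.0° + (180° − 119.3°) = 57.70° from the x-axis; with |AJ| = 41.4, J = A + 41.4·(cos 57.70°, sin 57.70°) = (60.37, 32.99). The perpendicularity gives JL at right angles to AJ; with |JL| = 22.9 on the left of AJ, L = J + 22.9·(-0.8453, 0.5344) = (41.01, 45.23). Then |DL| = |L − D| = 61.05.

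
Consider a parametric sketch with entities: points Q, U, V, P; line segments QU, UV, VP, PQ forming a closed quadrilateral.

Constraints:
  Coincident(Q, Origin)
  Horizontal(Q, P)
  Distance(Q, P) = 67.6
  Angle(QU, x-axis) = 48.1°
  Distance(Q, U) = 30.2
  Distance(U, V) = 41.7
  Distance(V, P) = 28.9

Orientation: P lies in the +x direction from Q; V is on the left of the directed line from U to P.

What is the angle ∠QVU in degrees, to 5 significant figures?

16.732°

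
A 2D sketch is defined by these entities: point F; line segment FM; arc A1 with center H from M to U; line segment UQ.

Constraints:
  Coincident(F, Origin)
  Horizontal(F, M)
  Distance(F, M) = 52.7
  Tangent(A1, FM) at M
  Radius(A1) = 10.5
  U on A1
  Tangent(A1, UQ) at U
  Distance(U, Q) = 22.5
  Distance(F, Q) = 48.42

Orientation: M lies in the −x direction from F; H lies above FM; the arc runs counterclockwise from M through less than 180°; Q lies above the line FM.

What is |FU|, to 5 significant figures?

43.237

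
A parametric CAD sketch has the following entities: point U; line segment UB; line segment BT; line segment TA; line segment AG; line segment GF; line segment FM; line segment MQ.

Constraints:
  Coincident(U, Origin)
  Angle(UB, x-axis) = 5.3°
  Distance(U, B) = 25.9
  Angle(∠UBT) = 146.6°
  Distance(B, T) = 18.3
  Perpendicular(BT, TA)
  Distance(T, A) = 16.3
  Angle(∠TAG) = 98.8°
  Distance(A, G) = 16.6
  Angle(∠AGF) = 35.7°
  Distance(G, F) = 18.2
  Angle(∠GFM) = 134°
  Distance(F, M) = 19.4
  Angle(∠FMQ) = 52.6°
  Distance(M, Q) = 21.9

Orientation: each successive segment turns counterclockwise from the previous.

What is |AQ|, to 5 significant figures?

7.6623

∠GFM = 134.0° gives FM at 40.200° from the x-axis; with |FM| = 19.4, M = (48.414, 28.963). ∠FMQ = 52.6° gives MQ at 167.60° from the x-axis; with |MQ| = 21.9, Q = (27.025, 33.666). Then |AQ| = |Q − A| = 7.6623.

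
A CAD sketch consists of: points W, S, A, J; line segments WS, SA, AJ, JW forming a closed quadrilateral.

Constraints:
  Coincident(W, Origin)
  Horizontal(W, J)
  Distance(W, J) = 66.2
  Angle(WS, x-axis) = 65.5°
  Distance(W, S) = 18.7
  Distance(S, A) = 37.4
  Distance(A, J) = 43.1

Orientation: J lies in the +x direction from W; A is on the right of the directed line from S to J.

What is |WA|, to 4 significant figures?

30.35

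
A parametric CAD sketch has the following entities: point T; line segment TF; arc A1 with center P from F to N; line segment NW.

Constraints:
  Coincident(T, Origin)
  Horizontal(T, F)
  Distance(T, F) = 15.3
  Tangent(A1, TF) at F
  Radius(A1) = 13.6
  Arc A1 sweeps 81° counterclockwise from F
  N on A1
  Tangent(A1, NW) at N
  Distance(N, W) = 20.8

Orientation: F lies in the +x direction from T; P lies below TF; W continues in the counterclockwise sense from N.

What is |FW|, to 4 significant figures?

36.10

T is at the origin; T and F share the same y with |TF| = 15.3 and F on the +x side, so F = (15.30, 0.000). Tangency of A1 to TF means the radius PF is perpendicular to TF, so P = F + (0, -13.6) = (15.30, -13.60). On A1, F sits at bearing 90° from P; an 81° counterclockwise sweep puts N at bearing 171°, so N = P + 13.6·(cos 171°, sin 171°) = (1.867, -11.47). The tangent condition forces PN to be normal to NW, so NW runs along (−sin 171°, cos 171°); with |NW| = 20.8, W = (-1.386, -32.02). Then |FW| = |W − F| = 36.10.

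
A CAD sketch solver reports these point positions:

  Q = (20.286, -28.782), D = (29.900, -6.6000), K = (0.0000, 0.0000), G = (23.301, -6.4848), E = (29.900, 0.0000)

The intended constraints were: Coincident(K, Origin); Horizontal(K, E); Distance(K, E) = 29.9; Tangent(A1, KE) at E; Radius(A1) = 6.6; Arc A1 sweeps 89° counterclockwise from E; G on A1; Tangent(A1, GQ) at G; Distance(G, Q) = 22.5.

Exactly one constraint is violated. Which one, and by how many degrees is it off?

Tangent(A1, GQ) at G — off by 6.70°.

K = (0.00, 0.00) ✓; K.y = 0.00, E.y = 0.00 ✓; |KE| = 29.90 ✓; ∠(DE, EK) = 90.00° ✓; |DE| = 6.600 ✓; bearing(D→G) − bearing(D→E) = 89.00° ✓; |DG| = 6.600 ✓; ∠(DG, GQ) = 96.70° ✗; |GQ| = 22.50 ✓.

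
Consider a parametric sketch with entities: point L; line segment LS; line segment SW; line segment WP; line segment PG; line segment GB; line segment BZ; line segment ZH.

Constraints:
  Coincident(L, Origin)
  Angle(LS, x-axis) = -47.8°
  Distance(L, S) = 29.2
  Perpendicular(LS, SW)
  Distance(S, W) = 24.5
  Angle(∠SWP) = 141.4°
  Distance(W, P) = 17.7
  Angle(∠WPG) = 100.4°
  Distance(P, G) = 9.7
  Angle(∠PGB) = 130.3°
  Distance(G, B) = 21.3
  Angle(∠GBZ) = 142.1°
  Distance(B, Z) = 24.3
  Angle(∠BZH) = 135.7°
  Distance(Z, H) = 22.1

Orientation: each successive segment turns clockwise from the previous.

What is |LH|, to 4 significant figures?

40.05

L is at the origin; LS runs at -47.8° with length 29.2, so S = (19.61, -21.63). The perpendicularity gives SW at right angles to LS, so SW runs at -137.8°; with |SW| = 24.5, W = (1.465, -38.09). ∠SWP = 141.4° gives WP at -176.4° from the x-axis; with |WP| = 17.7, P = (-16.20, -39.20). ∠WPG = 100.4° gives PG at 104.0° from the x-axis; with |PG| = 9.7, G = (-18.55, -29.79). ∠PGB = 130.3° gives GB at 54.30° from the x-axis; with |GB| = 21.3, B = (-6.118, -12.49). ∠GBZ = 142.1° gives BZ at 16.40° from the x-axis; with |BZ| = 24.3, Z = (17.19, -5.630). ∠BZH = 135.7° gives ZH at -27.90° from the x-axis; with |ZH| = 22.1, H = (36.72, -15.97). Then |LH| = |H − L| = 40.05.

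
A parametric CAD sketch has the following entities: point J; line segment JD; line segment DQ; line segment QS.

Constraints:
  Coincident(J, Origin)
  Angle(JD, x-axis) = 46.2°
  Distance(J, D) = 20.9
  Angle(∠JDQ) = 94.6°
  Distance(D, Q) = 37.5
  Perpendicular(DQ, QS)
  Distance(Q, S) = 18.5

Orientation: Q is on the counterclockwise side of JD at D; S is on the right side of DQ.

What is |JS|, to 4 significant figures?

55.51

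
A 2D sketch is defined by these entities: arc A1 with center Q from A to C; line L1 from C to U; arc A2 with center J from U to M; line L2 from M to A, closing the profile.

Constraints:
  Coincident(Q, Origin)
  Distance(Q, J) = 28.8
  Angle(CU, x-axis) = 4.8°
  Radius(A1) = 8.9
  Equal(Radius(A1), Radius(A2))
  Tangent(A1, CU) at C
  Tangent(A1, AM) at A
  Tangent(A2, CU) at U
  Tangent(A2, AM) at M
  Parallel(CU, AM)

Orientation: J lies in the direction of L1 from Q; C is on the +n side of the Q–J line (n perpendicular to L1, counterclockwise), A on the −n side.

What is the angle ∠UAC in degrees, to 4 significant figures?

58.28°

Tangency of A1 to both parallel lines with radius 8.9 puts C and A at Q ± 8.9·n: C = (-0.7447, 8.869), A = (0.7447, -8.869). Equal radii place U and M the same way about J: U = J + 8.9·n = (27.95, 11.28), M = J − 8.9·n = (29.44, -6.459). Then cos ∠UAC = AU·AC / (|AU||AC|), giving 58.28°.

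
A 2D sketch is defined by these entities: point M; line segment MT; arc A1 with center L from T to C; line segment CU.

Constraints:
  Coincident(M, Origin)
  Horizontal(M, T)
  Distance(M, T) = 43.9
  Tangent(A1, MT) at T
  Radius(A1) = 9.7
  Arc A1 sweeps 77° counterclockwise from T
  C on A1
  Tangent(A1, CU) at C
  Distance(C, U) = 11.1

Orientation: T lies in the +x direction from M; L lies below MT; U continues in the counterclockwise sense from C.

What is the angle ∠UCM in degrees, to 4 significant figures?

89.31°

M is at the origin; MT is horizontal with |MT| = 43.9 and T on the +x side, so T = (43.90, 0.000). Since A1 is tangent to MT there, LT ⟂ MT, so L = T + (0, -9.7) = (43.90, -9.700). On A1, T sits at bearing 90° from L; a 77° counterclockwise sweep puts C at bearing 167°, so C = L + 9.7·(cos 167°, sin 167°) = (34.45, -7.518). Tangency of A1 to CU means the radius LC is perpendicular to CU, so CU runs along (−sin 167°, cos 167°); with |CU| = 11.1, U = (31.95, -18.33). Then cos ∠UCM = CU·CM / (|CU||CM|), giving 89.31°.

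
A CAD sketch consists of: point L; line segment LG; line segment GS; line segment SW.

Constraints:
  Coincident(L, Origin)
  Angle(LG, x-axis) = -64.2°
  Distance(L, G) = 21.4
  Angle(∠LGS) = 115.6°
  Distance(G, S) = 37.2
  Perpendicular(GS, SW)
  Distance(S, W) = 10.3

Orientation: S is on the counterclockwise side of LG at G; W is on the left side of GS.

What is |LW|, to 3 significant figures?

47.3

∠LGS = 115.6°, so GS runs at -64.2° + (180° − 115.6°) = 0.200° from the x-axis; with |GS| = 37.2, S = G + 37.2·(cos 0.200°, sin 0.200°) = (46.5, -19.1). GS is perpendicular to SW; with |SW| = 10.3 on the left of GS, W = S + 10.3·(-0.00349, 1.00) = (46.5, -8.84). Then |LW| = |W − L| = 47.3.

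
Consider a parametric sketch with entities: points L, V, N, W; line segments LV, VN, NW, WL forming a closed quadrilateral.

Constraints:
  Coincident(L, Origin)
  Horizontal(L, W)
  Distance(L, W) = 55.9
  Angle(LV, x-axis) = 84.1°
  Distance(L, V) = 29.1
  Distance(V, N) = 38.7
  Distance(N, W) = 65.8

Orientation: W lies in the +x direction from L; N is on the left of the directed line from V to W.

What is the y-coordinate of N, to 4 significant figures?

59.18

L is at the origin; LW is horizontal with |LW| = 55.9 and W in +x, so W = (55.9, 0). LV runs at 84.1° with |LV| = 29.1, so V = (2.991, 28.95). N is determined by |VN| = 38.7 and |NW| = 65.8 together: it lies at the intersection of circle(V, 38.7) and circle(W, 65.8). With |VW| = 60.31, the foot of the radical line on VW is 6.676 from V and the perpendicular offset is √(38.7² − 6.676²) = 38.12. Taking the left-of-VW solution: N = (27.14, 59.18).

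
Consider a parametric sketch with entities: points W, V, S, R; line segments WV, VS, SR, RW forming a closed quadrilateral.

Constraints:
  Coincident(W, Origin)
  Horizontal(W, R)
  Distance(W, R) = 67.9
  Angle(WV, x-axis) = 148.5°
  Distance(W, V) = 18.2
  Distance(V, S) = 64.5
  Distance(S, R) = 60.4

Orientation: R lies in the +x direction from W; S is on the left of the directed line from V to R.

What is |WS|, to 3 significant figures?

61.0

W is at the origin; WR is horizontal with |WR| = 67.9 and R in +x, so R = (67.9, 0). WV runs at 148.5° with |WV| = 18.2, so V = (-15.5, 9.51). S is determined by |VS| = 64.5 and |SR| = 60.4 together: it lies at the intersection of circle(V, 64.5) and circle(R, 60.4). With |VR| = 84.0, the foot of the radical line on VR is 45.0 from V and the perpendicular offset is √(64.5² − 45.0²) = 46.2. Taking the left-of-VR solution: S = (34.5, 50.3).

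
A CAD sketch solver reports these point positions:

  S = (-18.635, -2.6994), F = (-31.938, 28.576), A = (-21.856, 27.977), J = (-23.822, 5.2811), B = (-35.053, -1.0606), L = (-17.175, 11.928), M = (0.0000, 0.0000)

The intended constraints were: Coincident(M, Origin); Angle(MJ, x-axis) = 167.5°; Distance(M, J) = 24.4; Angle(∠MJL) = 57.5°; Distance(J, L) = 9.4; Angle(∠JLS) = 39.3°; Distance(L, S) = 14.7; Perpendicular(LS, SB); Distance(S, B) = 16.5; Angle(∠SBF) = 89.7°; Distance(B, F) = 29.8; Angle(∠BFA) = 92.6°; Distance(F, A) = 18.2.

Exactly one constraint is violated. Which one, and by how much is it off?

Distance(F, A) = 18.2 — off by 8.10.

M = (0.00, 0.00) ✓; MJ at 167.5° ✓; |MJ| = 24.40 ✓; ∠MJL = 57.50° ✓; |JL| = 9.400 ✓; ∠JLS = 39.30° ✓; |LS| = 14.70 ✓; ∠(LS, SB) = 90.00° ✓; |SB| = 16.50 ✓; ∠SBF = 89.70° ✓; |BF| = 29.80 ✓; ∠BFA = 92.60° ✓; |FA| = 10.10 ✗.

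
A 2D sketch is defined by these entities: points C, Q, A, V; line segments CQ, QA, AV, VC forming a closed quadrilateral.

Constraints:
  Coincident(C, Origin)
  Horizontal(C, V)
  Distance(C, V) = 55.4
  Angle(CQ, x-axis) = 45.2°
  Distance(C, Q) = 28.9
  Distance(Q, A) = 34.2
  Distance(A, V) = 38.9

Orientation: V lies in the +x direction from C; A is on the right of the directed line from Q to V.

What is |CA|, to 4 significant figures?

23.39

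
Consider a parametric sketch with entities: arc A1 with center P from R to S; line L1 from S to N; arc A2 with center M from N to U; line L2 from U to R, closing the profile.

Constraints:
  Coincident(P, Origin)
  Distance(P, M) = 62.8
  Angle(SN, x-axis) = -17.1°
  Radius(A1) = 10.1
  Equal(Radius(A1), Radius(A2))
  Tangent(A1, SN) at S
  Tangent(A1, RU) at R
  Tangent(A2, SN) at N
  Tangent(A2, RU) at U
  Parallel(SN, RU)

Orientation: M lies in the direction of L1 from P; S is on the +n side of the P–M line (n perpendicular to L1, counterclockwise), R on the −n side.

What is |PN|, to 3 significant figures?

63.6

The slot axis is L1's direction at -17.1°, so u = (cos -17.1°, sin -17.1°) = (0.956, -0.294) and n = (−sin -17.1°, cos -17.1°) = (0.294, 0.956). P is at the origin and M lies 62.8 along u from P, so M = 62.8·u = (60.0, -18.5). Tangency of A1 to both parallel lines with radius 10.1 puts S and R at P ± 10.1·n: S = (2.97, 9.65), R = (-2.97, -9.65). Equal radii place N and U the same way about M: N = M + 10.1·n = (63.0, -8.81), U = M − 10.1·n = (57.1, -28.1). Then |PN| = |N − P| = 63.6.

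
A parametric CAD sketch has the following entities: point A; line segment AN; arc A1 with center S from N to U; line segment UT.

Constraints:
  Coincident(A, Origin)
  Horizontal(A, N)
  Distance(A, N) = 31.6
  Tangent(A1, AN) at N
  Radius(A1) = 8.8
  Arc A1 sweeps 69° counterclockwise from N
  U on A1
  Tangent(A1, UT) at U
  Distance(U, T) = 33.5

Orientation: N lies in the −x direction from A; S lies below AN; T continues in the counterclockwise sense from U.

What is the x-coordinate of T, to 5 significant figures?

-51.821

A is at the origin; AN is horizontal with |AN| = 31.6 and N on the −x side, so N = (-31.600, 0.0000). A1 meets AN tangentially, so SN is at right angles to AN, so S = N + (0, -8.8) = (-31.600, -8.8000). On A1, N sits at bearing 90° from S; a 69° counterclockwise sweep puts U at bearing 159°, so U = S + 8.8·(cos 159°, sin 159°) = (-39.816, -5.6464). The tangent condition forces SU to be normal to UT, so UT runs along (−sin 159°, cos 159°); with |UT| = 33.5, T = (-51.821, -36.921). So T.x = -51.821.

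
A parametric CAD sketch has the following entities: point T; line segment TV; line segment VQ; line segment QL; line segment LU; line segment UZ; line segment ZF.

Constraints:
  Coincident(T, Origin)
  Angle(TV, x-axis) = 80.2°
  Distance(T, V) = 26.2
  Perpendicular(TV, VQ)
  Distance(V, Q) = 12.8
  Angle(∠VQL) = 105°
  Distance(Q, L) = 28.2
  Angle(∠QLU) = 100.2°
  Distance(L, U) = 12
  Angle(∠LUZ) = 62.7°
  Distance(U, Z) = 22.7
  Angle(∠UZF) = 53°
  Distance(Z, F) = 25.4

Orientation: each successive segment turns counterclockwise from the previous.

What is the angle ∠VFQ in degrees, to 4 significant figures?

15.75°

T is at the origin; TV runs at 80.2° with length 26.2, so V = (4.459, 25.82). TV is perpendicular to VQ, so VQ runs at 170.2°; with |VQ| = 12.8, Q = (-8.154, 28.00). ∠VQL = 105.0° gives QL at -114.8° from the x-axis; with |QL| = 28.2, L = (-19.98, 2.397). ∠QLU = 100.2° gives LU at -35.00° from the x-axis; with |LU| = 12.0, U = (-10.15, -4.486). ∠LUZ = 62.7° gives UZ at 82.30° from the x-axis; with |UZ| = 22.7, Z = (-7.111, 18.01). ∠UZF = 53.0° gives ZF at -150.7° from the x-axis; with |ZF| = 25.4, F = (-29.26, 5.579). Then cos ∠VFQ = FV·FQ / (|FV||FQ|), giving 15.75°.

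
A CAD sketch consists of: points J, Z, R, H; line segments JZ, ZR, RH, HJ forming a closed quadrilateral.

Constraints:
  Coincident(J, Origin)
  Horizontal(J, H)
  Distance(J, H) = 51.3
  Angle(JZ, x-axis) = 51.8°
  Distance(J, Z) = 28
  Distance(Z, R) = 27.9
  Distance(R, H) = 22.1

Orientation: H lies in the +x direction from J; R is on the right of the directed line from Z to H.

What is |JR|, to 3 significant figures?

29.6

Checks: |ZR| = 27.90 ✓; |RH| = 22.10 ✓.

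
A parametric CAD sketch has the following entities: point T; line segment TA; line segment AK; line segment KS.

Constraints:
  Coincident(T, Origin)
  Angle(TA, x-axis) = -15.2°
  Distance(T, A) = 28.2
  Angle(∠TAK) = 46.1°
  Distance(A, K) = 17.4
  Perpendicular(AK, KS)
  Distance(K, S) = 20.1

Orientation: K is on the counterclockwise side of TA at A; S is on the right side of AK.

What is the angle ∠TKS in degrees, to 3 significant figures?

174°

∠TAK = 46.1°, so AK runs at -15.2° + (180° − 46.1°) = 119° from the x-axis; with |AK| = 17.4, K = A + 17.4·(cos 119°, sin 119°) = (18.9, 7.87). AK ⟂ KS; with |KS| = 20.1 on the right of AK, S = K + 20.1·(0.877, 0.480) = (36.5, 17.5). Then cos ∠TKS = KT·KS / (|KT||KS|), giving 174°.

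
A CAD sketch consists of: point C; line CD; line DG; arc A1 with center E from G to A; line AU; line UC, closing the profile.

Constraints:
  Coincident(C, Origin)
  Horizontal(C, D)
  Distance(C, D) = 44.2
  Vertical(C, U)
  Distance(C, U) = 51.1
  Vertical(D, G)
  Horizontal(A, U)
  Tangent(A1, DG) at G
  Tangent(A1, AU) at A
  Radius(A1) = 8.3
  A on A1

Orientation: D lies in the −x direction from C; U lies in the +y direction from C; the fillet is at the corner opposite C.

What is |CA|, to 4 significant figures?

62.45

C is at the origin; C and D share the same y with |CD| = 44.2 and D on the −x side, so D = (-44.20, 0.000). CU is vertical with |CU| = 51.1 and U on the +y side, so U = (0.000, 51.10). The virtual corner opposite C is at (-44.20, 51.10). The tangent condition forces EG to be normal to DG and tangency of A1 to AU means the radius EA is perpendicular to AU, with radius 8.3, so the center E sits 8.3 in from both sides at E = (-35.90, 42.80). That places the tangent points at G = (-44.20, 42.80) on DG and A = (-35.90, 51.10) on AU. Then |CA| = |A − C| = 62.45.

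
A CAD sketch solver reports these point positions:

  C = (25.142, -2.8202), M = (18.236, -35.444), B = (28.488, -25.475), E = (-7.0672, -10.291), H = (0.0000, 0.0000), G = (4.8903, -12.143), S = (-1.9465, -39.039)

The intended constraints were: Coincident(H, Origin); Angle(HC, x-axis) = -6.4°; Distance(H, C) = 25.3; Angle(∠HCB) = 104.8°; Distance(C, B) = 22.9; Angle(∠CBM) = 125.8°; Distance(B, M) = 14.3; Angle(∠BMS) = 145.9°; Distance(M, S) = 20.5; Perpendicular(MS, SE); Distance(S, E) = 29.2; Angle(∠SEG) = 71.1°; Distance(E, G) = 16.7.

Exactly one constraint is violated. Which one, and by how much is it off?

Distance(E, G) = 16.7 — off by 4.60.

H = (0.00, 0.00) ✓; HC at -6.400° ✓; |HC| = 25.30 ✓; ∠HCB = 104.8° ✓; |CB| = 22.90 ✓; ∠CBM = 125.8° ✓; |BM| = 14.30 ✓; ∠BMS = 145.9° ✓; |MS| = 20.50 ✓; ∠(MS, SE) = 90.00° ✓; |SE| = 29.20 ✓; ∠SEG = 71.10° ✓; |EG| = 12.10 ✗.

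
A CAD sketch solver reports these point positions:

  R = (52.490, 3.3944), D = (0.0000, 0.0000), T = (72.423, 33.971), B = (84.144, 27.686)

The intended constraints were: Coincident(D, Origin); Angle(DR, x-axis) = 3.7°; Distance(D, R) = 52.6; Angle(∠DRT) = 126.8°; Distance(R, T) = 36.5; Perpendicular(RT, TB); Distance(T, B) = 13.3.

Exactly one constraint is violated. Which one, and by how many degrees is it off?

Perpendicular(RT, TB) — off by 4.90°.

D = (0.00, 0.00) ✓; DR at 3.700° ✓; |DR| = 52.60 ✓; ∠DRT = 126.8° ✓; |RT| = 36.50 ✓; ∠(RT, TB) = 85.10° ✗; |TB| = 13.30 ✓.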